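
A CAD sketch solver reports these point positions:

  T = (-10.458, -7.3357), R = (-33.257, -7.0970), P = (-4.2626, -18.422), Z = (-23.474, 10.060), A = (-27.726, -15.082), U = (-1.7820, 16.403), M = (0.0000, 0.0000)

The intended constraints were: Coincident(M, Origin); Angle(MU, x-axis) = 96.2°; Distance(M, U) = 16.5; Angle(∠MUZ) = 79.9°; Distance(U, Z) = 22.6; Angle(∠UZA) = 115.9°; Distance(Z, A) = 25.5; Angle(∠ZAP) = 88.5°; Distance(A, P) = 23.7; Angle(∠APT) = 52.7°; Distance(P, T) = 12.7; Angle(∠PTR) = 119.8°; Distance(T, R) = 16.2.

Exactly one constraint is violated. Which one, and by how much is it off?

Distance(T, R) = 16.2 — off by 6.60.

M = (0.00, 0.00) ✓; MU at 96.20° ✓; |MU| = 16.50 ✓; ∠MUZ = 79.90° ✓; |UZ| = 22.60 ✓; ∠UZA = 115.9° ✓; |ZA| = 25.50 ✓; ∠ZAP = 88.50° ✓; |AP| = 23.70 ✓; ∠APT = 52.70° ✓; |PT| = 12.70 ✓; ∠PTR = 119.8° ✓; |TR| = 22.80 ✗.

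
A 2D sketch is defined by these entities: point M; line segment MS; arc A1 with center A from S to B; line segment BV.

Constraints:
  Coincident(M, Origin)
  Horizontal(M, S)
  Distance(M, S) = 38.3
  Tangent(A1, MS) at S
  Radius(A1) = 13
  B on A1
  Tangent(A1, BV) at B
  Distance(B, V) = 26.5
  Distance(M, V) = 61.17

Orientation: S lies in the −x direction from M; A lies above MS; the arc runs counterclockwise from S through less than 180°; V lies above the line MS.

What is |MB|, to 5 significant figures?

35.161

Checks: |AB| = 13.00 ✓; ∠(AB, BV) = 90.00° ✓; |BV| = 26.50 ✓; |MV| = 61.17 ✓.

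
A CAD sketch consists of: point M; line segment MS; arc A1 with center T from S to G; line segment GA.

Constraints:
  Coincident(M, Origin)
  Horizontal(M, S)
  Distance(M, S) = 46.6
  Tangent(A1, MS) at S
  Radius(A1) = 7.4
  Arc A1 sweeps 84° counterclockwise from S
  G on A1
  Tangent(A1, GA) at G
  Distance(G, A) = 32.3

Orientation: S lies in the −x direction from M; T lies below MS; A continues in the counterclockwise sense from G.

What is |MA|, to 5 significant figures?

69.202

M is at the origin; MS is horizontal with |MS| = 46.6 and S on the −x side, so S = (-46.600, 0.0000). A1 meets MS tangentially, so TS is at right angles to MS, so T = S + (0, -7.4) = (-46.600, -7.4000). On A1, S sits at bearing 90° from T; an 84° counterclockwise sweep puts G at bearing 174°, so G = T + 7.4·(cos 174°, sin 174°) = (-53.959, -6.6265). The tangent condition forces TG to be normal to GA, so GA runs along (−sin 174°, cos 174°); with |GA| = 32.3, A = (-57.336, -38.750). Then |MA| = |A − M| = 69.202.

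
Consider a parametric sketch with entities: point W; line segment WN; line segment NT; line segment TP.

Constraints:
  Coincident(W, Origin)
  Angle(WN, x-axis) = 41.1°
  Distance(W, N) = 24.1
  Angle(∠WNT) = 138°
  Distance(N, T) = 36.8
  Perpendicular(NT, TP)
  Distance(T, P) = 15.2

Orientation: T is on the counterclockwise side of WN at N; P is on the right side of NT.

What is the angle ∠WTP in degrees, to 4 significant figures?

106.4°

W is at the origin; WN runs at 41.1° with length 24.1, so N = 24.1·(cos 41.1°, sin 41.1°) = (18.16, 15.84). ∠WNT = 138.0°, so NT runs at 41.1° + (180° − 138.0°) = 83.10° from the x-axis; with |NT| = 36.8, T = N + 36.8·(cos 83.10°, sin 83.10°) = (22.58, 52.38). NT is perpendicular to TP; with |TP| = 15.2 on the right of NT, P = T + 15.2·(0.9928, -0.1201) = (37.67, 50.55). Then cos ∠WTP = TW·TP / (|TW||TP|), giving 106.4°.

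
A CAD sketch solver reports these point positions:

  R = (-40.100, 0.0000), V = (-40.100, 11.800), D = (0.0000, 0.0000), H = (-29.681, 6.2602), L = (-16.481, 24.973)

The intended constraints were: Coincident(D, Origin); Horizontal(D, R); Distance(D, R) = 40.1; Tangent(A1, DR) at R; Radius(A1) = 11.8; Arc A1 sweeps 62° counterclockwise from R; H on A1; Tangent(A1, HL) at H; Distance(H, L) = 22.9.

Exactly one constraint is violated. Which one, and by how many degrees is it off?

Tangent(A1, HL) at H — off by 7.20°.

D = (0.00, 0.00) ✓; D.y = 0.00, R.y = 0.00 ✓; |DR| = 40.10 ✓; ∠(VR, RD) = 90.00° ✓; |VR| = 11.80 ✓; bearing(V→H) − bearing(V→R) = 62.00° ✓; |VH| = 11.80 ✓; ∠(VH, HL) = 97.20° ✗; |HL| = 22.90 ✓.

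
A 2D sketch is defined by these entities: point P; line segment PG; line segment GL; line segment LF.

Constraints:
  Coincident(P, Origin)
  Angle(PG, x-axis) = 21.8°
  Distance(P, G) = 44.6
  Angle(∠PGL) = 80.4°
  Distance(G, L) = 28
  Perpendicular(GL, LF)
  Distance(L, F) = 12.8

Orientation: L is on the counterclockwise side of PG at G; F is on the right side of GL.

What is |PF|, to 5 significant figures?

60.384

P is at the origin; PG runs at 21.8° with length 44.6, so G = 44.6·(cos 21.8°, sin 21.8°) = (41.410, 16.563). ∠PGL = 80.4°, so GL runs at 21.8° + (180° − 80.4°) = 121.40° from the x-axis; with |GL| = 28.0, L = G + 28.0·(cos 121.40°, sin 121.40°) = (26.822, 40.462). GL is perpendicular to LF; with |LF| = 12.8 on the right of GL, F = L + 12.8·(0.85355, 0.52101) = (37.748, 47.131). Then |PF| = |F − P| = 60.384.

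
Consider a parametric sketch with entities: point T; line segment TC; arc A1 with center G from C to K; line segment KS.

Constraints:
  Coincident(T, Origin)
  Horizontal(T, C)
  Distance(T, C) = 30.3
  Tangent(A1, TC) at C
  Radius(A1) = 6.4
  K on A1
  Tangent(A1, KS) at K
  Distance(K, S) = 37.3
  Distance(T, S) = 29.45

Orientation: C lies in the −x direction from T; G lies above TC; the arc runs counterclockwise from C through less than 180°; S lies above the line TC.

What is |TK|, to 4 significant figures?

25.68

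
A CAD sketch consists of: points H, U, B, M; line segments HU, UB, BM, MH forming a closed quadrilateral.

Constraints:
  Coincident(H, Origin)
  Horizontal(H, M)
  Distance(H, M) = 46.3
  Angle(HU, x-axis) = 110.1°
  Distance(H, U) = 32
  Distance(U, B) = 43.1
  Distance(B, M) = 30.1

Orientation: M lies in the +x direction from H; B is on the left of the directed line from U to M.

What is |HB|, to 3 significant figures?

41.5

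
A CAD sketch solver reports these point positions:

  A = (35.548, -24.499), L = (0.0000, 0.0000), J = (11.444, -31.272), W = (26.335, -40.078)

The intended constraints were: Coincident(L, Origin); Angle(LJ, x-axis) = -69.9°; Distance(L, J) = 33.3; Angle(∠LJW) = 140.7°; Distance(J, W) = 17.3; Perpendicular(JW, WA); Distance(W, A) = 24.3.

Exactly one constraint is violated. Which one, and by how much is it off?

Distance(W, A) = 24.3 — off by 6.20.

L = (0.00, 0.00) ✓; LJ at -69.90° ✓; |LJ| = 33.30 ✓; ∠LJW = 140.7° ✓; |JW| = 17.30 ✓; ∠(JW, WA) = 90.00° ✓; |WA| = 18.10 ✗.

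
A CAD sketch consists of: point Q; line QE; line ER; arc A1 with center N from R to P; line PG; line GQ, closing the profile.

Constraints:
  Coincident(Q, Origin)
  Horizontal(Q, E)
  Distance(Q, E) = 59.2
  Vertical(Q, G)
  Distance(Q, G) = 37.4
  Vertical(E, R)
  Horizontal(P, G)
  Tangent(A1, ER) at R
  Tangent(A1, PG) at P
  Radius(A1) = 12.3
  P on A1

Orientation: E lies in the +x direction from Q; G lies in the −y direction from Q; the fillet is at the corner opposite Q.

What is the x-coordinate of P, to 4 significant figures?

46.90

The virtual corner opposite Q is at (59.20, -37.40). Tangency of A1 to ER means the radius NR is perpendicular to ER and tangency of A1 to PG means the radius NP is perpendicular to PG, with radius 12.3, so the center N sits 12.3 in from both sides at N = (46.90, -25.10). That places the tangent points at R = (59.20, -25.10) on ER and P = (46.90, -37.40) on PG. So P.x = 46.90.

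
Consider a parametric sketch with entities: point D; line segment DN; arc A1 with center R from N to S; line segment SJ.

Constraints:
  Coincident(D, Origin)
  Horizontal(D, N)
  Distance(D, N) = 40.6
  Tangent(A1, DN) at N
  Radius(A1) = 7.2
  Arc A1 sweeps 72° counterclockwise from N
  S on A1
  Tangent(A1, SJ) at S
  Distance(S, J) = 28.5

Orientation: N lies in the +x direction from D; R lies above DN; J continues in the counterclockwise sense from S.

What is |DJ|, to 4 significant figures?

64.76

On A1, N sits at bearing -90° from R; a 72° counterclockwise sweep puts S at bearing -18°, so S = R + 7.2·(cos -18°, sin -18°) = (47.45, 4.975). A1 meets SJ tangentially, so RS is at right angles to SJ, so SJ runs along (−sin -18°, cos -18°); with |SJ| = 28.5, J = (56.25, 32.08). Then |DJ| = |J − D| = 64.76.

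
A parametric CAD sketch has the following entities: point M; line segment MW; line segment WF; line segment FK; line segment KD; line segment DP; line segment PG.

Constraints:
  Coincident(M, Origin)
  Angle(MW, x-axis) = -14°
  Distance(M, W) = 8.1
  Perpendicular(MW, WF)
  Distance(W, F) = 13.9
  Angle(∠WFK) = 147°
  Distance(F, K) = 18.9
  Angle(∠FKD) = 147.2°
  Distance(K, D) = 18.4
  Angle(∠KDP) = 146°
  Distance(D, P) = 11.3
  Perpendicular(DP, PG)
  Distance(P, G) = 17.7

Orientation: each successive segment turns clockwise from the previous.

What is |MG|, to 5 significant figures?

32.493

M is at the origin; MW runs at -14.0° with length 8.1, so W = (7.8594, -1.9596). MW is perpendicular to WF, so WF runs at -104.00°; with |WF| = 13.9, F = (4.4967, -15.447). ∠WFK = 147.0° gives FK at -137.00° from the x-axis; with |FK| = 18.9, K = (-9.3259, -28.336). ∠FKD = 147.2° gives KD at -169.80° from the x-axis; with |KD| = 18.4, D = (-27.435, -31.595). ∠KDP = 146.0° gives DP at 156.20° from the x-axis; with |DP| = 11.3, P = (-37.774, -27.035). DP ⟂ PG, so PG runs at 66.200°; with |PG| = 17.7, G = (-30.631, -10.840). Then |MG| = |G − M| = 32.493.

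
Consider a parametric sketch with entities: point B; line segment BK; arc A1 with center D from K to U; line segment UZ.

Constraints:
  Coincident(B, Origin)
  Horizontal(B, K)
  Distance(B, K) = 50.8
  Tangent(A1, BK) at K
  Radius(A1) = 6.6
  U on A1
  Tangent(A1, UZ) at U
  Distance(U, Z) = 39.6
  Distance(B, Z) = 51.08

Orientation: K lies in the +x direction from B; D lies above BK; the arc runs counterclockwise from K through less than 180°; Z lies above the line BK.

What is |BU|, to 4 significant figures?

56.89

B is at the origin; B and K share the same y with |BK| = 50.8 and K on the +x side, so K = (50.80, 0.000). The tangent condition forces DK to be normal to BK, so D = K + (0, 6.6) = (50.80, 6.600). Since DU ⟂ UZ (tangency), |DZ| = √(6.6² + 39.6²) = 40.15 regardless of where U sits on A1. So Z lies on both circle(B, 51.08) and circle(D, 40.15); the above-BK intersection is Z = (30.30, 41.12). U is the foot of the tangent from Z: U = (55.84, 10.86).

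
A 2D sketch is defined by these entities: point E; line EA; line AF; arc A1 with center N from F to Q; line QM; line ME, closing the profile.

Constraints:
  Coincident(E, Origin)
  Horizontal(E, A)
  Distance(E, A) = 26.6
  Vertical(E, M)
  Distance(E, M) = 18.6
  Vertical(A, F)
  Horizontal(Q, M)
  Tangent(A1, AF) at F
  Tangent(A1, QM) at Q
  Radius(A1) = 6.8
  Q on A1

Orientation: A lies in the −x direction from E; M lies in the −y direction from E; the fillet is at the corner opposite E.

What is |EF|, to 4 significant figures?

29.10

E is at the origin; E and A share the same y with |EA| = 26.6 and A on the −x side, so A = (-26.60, 0.000). EM is vertical with |EM| = 18.6 and M on the −y side, so M = (0.000, -18.60). The virtual corner opposite E is at (-26.60, -18.60). Tangency of A1 to AF means the radius NF is perpendicular to AF and since A1 is tangent to QM there, NQ ⟂ QM, with radius 6.8, so the center N sits 6.8 in from both sides at N = (-19.80, -11.80). That places the tangent points at F = (-26.60, -11.80) on AF and Q = (-19.80, -18.60) on QM. Then |EF| = |F − E| = 29.10.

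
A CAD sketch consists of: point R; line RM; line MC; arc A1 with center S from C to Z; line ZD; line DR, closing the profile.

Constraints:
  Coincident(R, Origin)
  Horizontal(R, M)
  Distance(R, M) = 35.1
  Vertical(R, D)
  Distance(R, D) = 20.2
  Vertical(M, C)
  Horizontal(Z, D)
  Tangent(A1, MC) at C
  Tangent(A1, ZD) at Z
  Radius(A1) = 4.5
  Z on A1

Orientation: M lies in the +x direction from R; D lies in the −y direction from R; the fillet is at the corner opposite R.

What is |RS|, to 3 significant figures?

34.4

R is at the origin; RM is horizontal with |RM| = 35.1 and M on the +x side, so M = (35.1, 0.00). RD is vertical with |RD| = 20.2 and D on the −y side, so D = (0.00, -20.2). The virtual corner opposite R is at (35.1, -20.2). The tangent condition forces SC to be normal to MC and since A1 is tangent to ZD there, SZ ⟂ ZD, with radius 4.5, so the center S sits 4.5 in from both sides at S = (30.6, -15.7). Then |RS| = |S − R| = 34.4.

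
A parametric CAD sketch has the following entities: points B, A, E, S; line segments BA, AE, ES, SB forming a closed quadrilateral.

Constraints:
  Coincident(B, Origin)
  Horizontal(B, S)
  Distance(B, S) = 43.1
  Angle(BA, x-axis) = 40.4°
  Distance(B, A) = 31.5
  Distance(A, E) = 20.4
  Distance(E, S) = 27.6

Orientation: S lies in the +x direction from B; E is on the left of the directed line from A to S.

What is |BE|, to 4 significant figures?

51.16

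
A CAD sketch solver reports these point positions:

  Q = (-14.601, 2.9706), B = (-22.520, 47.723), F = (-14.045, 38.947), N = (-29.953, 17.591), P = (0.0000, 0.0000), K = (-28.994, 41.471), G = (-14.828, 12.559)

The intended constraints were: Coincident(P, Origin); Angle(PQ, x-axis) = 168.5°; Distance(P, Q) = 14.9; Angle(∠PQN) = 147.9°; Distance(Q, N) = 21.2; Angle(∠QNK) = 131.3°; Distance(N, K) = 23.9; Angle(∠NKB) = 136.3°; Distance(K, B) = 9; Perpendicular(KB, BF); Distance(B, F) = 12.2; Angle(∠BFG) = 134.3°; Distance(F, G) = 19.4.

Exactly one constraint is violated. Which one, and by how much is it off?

Distance(F, G) = 19.4 — off by 7.00.

P = (0.00, 0.00) ✓; PQ at 168.5° ✓; |PQ| = 14.90 ✓; ∠PQN = 147.9° ✓; |QN| = 21.20 ✓; ∠QNK = 131.3° ✓; |NK| = 23.90 ✓; ∠NKB = 136.3° ✓; |KB| = 9.000 ✓; ∠(KB, BF) = 90.00° ✓; |BF| = 12.20 ✓; ∠BFG = 134.3° ✓; |FG| = 26.40 ✗.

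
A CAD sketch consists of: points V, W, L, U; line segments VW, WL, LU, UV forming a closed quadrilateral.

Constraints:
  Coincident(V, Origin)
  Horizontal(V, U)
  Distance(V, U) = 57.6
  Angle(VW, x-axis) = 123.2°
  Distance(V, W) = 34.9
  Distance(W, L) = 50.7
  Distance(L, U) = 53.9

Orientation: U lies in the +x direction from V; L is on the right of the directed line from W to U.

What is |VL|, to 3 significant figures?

16.0

V is at the origin; VU is horizontal with |VU| = 57.6 and U in +x, so U = (57.6, 0). VW runs at 123.2° with |VW| = 34.9, so W = (-19.1, 29.2). L is determined by |WL| = 50.7 and |LU| = 53.9 together: it lies at the intersection of circle(W, 50.7) and circle(U, 53.9). With |WU| = 82.1, the foot of the radical line on WU is 39.0 from W and the perpendicular offset is √(50.7² − 39.0²) = 32.4. Taking the right-of-WU solution: L = (5.81, -14.9).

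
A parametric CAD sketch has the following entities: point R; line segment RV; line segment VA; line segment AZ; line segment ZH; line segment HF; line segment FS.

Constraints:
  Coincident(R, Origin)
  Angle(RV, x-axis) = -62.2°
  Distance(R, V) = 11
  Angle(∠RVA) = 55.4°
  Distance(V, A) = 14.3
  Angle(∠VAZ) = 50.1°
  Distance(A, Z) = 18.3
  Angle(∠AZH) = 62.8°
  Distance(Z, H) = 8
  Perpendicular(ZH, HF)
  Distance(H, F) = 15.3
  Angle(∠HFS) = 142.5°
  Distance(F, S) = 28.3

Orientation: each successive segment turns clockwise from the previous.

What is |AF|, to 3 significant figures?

1.04

R is at the origin; RV runs at -62.2° with length 11.0, so V = (5.13, -9.73). ∠RVA = 55.4° gives VA at 173° from the x-axis; with |VA| = 14.3, A = (-9.07, -8.04). ∠VAZ = 50.1° gives AZ at 43.3° from the x-axis; with |AZ| = 18.3, Z = (4.25, 4.51). ∠AZH = 62.8° gives ZH at -73.9° from the x-axis; with |ZH| = 8.0, H = (6.47, -3.17). ZH is perpendicular to HF, so HF runs at -164°; with |HF| = 15.3, F = (-8.23, -7.42). Then |AF| = |F − A| = 1.04.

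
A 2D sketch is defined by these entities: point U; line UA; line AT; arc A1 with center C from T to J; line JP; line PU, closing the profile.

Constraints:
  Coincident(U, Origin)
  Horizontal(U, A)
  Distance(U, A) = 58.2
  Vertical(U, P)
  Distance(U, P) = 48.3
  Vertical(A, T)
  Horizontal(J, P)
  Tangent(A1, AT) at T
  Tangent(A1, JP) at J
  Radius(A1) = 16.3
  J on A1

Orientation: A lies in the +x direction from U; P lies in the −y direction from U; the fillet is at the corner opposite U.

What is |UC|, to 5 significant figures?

52.722

U and P share the same x with |UP| = 48.3 and P on the −y side, so P = (0.0000, -48.300). The virtual corner opposite U is at (58.200, -48.300). Tangency of A1 to AT means the radius CT is perpendicular to AT and since A1 is tangent to JP there, CJ ⟂ JP, with radius 16.3, so the center C sits 16.3 in from both sides at C = (41.900, -32.000). Then |UC| = |C − U| = 52.722.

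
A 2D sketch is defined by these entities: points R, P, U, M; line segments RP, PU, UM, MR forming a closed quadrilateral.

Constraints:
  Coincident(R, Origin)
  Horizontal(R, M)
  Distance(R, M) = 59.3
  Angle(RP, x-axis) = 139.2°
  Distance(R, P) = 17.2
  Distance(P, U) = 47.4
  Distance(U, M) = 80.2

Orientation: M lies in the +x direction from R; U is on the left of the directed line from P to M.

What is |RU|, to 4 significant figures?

56.21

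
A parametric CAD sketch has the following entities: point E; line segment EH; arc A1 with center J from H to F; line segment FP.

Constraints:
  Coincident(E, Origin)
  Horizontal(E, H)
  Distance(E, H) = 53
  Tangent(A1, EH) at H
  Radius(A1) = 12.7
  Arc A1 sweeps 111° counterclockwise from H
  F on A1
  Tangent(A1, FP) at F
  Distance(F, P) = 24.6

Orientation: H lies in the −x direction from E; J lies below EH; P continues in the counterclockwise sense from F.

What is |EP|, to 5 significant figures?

68.978

E is at the origin; E and H share the same y with |EH| = 53.0 and H on the −x side, so H = (-53.000, 0.0000). A1 meets EH tangentially, so JH is at right angles to EH, so J = H + (0, -12.7) = (-53.000, -12.700). On A1, H sits at bearing 90° from J; a 111° counterclockwise sweep puts F at bearing 201°, so F = J + 12.7·(cos 201°, sin 201°) = (-64.856, -17.251). The tangent condition forces JF to be normal to FP, so FP runs along (−sin 201°, cos 201°); with |FP| = 24.6, P = (-56.041, -40.217). Then |EP| = |P − E| = 68.978.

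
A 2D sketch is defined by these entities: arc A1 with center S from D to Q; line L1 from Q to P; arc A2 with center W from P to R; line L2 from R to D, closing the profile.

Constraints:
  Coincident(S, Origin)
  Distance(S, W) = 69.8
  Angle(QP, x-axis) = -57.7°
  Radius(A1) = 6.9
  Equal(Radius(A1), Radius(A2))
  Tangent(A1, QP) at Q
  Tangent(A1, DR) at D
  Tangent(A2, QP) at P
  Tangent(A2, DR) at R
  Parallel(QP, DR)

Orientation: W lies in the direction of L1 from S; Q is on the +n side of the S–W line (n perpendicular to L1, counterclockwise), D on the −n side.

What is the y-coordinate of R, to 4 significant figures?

-62.69

The slot axis is L1's direction at -57.7°, so u = (cos -57.7°, sin -57.7°) = (0.5344, -0.8453) and n = (−sin -57.7°, cos -57.7°) = (0.8453, 0.5344). S is at the origin and W lies 69.8 along u from S, so W = 69.8·u = (37.30, -59.00). Tangency of A1 to both parallel lines with radius 6.9 puts Q and D at S ± 6.9·n: Q = (5.832, 3.687), D = (-5.832, -3.687). Equal radii place P and R the same way about W: P = W + 6.9·n = (43.13, -55.31), R = W − 6.9·n = (31.47, -62.69). So R.y = -62.69.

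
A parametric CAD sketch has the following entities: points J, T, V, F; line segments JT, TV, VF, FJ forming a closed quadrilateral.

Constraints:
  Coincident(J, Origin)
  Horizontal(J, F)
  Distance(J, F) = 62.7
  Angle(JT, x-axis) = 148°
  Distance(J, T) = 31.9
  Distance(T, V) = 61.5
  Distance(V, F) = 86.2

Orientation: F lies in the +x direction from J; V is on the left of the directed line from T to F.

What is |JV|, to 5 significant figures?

67.601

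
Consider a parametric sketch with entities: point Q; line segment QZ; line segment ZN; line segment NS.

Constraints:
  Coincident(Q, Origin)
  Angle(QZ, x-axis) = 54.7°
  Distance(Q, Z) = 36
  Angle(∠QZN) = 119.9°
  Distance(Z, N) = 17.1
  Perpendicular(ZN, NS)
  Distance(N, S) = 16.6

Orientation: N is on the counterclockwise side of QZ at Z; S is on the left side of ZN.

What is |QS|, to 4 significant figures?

37.97

Q is at the origin; QZ runs at 54.7° with length 36.0, so Z = 36.0·(cos 54.7°, sin 54.7°) = (20.80, 29.38). ∠QZN = 119.9°, so ZN runs at 54.7° + (180° − 119.9°) = 114.8° from the x-axis; with |ZN| = 17.1, N = Z + 17.1·(cos 114.8°, sin 114.8°) = (13.63, 44.90). The perpendicularity gives NS at right angles to ZN; with |NS| = 16.6 on the left of ZN, S = N + 16.6·(-0.9078, -0.4195) = (-1.439, 37.94). Then |QS| = |S − Q| = 37.97.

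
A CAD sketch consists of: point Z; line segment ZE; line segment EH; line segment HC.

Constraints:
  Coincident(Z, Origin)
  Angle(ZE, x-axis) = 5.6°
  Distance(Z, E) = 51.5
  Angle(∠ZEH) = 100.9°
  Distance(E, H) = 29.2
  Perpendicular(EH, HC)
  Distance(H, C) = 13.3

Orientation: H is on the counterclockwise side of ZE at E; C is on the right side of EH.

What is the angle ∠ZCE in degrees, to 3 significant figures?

34.1°

Z is at the origin; ZE runs at 5.6° with length 51.5, so E = 51.5·(cos 5.6°, sin 5.6°) = (51.3, 5.03). ∠ZEH = 100.9°, so EH runs at 5.6° + (180° − 100.9°) = 84.7° from the x-axis; with |EH| = 29.2, H = E + 29.2·(cos 84.7°, sin 84.7°) = (54.0, 34.1). EH is perpendicular to HC; with |HC| = 13.3 on the right of EH, C = H + 13.3·(0.996, -0.0924) = (67.2, 32.9). Then cos ∠ZCE = CZ·CE / (|CZ||CE|), giving 34.1°.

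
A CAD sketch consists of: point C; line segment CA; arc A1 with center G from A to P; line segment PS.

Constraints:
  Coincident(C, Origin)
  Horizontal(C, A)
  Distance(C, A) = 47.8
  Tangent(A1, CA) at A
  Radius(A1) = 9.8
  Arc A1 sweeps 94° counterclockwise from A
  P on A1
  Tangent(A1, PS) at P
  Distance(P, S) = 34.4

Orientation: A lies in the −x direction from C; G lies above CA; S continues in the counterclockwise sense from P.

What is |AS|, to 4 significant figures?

45.40

C is at the origin; C and A share the same y with |CA| = 47.8 and A on the −x side, so A = (-47.80, 0.000). The tangent condition forces GA to be normal to CA, so G = A + (0, 9.8) = (-47.80, 9.800). On A1, A sits at bearing -90° from G; a 94° counterclockwise sweep puts P at bearing 4°, so P = G + 9.8·(cos 4°, sin 4°) = (-38.02, 10.48). The tangent condition forces GP to be normal to PS, so PS runs along (−sin 4°, cos 4°); with |PS| = 34.4, S = (-40.42, 44.80). Then |AS| = |S − A| = 45.40.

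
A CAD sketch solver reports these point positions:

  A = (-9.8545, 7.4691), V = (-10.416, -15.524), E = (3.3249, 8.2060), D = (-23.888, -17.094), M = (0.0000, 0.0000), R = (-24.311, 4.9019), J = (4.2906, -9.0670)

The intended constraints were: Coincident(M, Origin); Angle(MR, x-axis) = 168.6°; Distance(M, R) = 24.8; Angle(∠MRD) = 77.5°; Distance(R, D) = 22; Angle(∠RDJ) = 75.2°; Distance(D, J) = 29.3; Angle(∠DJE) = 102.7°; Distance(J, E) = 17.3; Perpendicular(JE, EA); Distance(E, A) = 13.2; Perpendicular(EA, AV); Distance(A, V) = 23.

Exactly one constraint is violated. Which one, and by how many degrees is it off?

Perpendicular(EA, AV) — off by 4.60°.

M = (0.00, 0.00) ✓; MR at 168.6° ✓; |MR| = 24.80 ✓; ∠MRD = 77.50° ✓; |RD| = 22.00 ✓; ∠RDJ = 75.20° ✓; |DJ| = 29.30 ✓; ∠DJE = 102.7° ✓; |JE| = 17.30 ✓; ∠(JE, EA) = 90.00° ✓; |EA| = 13.20 ✓; ∠(EA, AV) = 85.40° ✗; |AV| = 23.00 ✓.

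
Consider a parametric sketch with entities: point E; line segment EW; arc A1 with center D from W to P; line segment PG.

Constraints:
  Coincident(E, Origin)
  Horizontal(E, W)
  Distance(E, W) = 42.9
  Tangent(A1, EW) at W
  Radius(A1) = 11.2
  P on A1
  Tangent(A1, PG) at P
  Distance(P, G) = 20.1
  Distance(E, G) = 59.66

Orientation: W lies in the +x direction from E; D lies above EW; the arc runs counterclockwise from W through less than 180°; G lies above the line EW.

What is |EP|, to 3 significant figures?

55.5

E is at the origin; E and W share the same y with |EW| = 42.9 and W on the +x side, so W = (42.9, 0.00). Tangency of A1 to EW means the radius DW is perpendicular to EW, so D = W + (0, 11.2) = (42.9, 11.2). Since DP ⟂ PG (tangency), |DG| = √(11.2² + 20.1²) = 23.0 regardless of where P sits on A1. So G lies on both circle(E, 59.66) and circle(D, 23.0); the above-EW intersection is G = (49.6, 33.2). P is the foot of the tangent from G: P = (53.8, 13.6).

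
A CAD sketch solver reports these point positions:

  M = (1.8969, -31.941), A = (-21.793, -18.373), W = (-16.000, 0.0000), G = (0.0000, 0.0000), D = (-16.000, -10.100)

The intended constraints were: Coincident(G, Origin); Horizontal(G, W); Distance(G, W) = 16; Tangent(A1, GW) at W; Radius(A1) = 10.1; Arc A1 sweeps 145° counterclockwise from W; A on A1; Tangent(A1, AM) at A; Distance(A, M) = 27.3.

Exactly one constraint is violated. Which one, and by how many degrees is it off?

Tangent(A1, AM) at A — off by 5.20°.

G = (0.00, 0.00) ✓; G.y = 0.00, W.y = 0.00 ✓; |GW| = 16.00 ✓; ∠(DW, WG) = 90.00° ✓; |DW| = 10.10 ✓; bearing(D→A) − bearing(D→W) = 145.0° ✓; |DA| = 10.10 ✓; ∠(DA, AM) = 84.80° ✗; |AM| = 27.30 ✓.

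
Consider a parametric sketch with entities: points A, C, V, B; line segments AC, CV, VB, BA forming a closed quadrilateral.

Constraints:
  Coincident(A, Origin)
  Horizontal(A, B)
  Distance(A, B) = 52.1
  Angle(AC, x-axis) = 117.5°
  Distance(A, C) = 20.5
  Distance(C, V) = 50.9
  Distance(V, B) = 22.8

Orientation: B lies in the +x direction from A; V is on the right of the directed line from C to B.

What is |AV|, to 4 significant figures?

34.03

Checks: |CV| = 50.90 ✓; |VB| = 22.80 ✓.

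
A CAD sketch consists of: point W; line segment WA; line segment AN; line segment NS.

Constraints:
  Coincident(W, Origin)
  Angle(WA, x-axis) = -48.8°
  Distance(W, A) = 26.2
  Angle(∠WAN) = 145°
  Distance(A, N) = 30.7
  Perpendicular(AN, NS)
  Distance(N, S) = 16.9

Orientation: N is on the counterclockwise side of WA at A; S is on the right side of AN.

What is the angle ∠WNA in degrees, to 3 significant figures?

16.1°

W is at the origin; WA runs at -48.8° with length 26.2, so A = 26.2·(cos -48.8°, sin -48.8°) = (17.3, -19.7). ∠WAN = 145.0°, so AN runs at -48.8° + (180° − 145.0°) = -13.8° from the x-axis; with |AN| = 30.7, N = A + 30.7·(cos -13.8°, sin -13.8°) = (47.1, -27.0). Then cos ∠WNA = NW·NA / (|NW||NA|), giving 16.1°.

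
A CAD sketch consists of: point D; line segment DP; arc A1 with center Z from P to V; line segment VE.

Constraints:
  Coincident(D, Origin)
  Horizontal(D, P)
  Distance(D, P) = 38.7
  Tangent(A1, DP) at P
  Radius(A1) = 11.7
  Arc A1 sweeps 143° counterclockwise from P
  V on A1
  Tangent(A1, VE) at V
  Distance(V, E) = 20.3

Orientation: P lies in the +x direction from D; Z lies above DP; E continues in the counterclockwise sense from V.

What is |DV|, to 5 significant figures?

50.350

D is at the origin; DP is horizontal with |DP| = 38.7 and P on the +x side, so P = (38.700, 0.0000). Since A1 is tangent to DP there, ZP ⟂ DP, so Z = P + (0, 11.7) = (38.700, 11.700). On A1, P sits at bearing -90° from Z; a 143° counterclockwise sweep puts V at bearing 53°, so V = Z + 11.7·(cos 53°, sin 53°) = (45.741, 21.044). Then |DV| = |V − D| = 50.350.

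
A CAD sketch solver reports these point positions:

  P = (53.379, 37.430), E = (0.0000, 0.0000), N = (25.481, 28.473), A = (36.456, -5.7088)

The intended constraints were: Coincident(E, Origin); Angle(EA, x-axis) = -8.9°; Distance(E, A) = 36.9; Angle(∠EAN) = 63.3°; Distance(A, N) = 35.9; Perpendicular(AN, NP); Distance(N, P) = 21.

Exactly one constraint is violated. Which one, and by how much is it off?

Distance(N, P) = 21 — off by 8.30.

E = (0.00, 0.00) ✓; EA at -8.900° ✓; |EA| = 36.90 ✓; ∠EAN = 63.30° ✓; |AN| = 35.90 ✓; ∠(AN, NP) = 90.00° ✓; |NP| = 29.30 ✗.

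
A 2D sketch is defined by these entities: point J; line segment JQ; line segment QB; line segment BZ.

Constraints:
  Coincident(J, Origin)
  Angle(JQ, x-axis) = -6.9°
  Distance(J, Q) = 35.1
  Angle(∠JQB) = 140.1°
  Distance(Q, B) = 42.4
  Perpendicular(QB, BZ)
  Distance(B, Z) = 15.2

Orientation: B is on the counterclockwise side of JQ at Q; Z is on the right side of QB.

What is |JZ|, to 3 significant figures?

78.9

J is at the origin; JQ runs at -6.9° with length 35.1, so Q = 35.1·(cos -6.9°, sin -6.9°) = (34.8, -4.22). ∠JQB = 140.1°, so QB runs at -6.9° + (180° − 140.1°) = 33.0° from the x-axis; with |QB| = 42.4, B = Q + 42.4·(cos 33.0°, sin 33.0°) = (70.4, 18.9). The perpendicularity gives BZ at right angles to QB; with |BZ| = 15.2 on the right of QB, Z = B + 15.2·(0.545, -0.839) = (78.7, 6.13). Then |JZ| = |Z − J| = 78.9.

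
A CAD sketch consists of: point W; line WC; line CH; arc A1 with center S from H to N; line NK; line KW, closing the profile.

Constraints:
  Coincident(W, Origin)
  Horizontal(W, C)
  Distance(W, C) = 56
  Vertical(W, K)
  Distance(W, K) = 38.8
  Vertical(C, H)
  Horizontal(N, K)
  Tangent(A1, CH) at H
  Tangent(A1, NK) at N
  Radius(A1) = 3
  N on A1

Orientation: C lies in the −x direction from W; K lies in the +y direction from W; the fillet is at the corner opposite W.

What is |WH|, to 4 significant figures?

66.47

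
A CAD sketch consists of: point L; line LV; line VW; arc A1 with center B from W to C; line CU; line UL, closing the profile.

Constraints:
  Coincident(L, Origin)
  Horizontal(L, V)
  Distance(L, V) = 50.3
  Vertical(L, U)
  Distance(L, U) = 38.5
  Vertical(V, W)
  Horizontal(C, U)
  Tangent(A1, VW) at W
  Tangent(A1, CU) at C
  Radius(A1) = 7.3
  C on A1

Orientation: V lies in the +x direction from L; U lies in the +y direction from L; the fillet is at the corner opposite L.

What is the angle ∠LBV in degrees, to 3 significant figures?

67.2°

LU is vertical with |LU| = 38.5 and U on the +y side, so U = (0.00, 38.5). The virtual corner opposite L is at (50.3, 38.5). The tangent condition forces BW to be normal to VW and since A1 is tangent to CU there, BC ⟂ CU, with radius 7.3, so the center B sits 7.3 in from both sides at B = (43.0, 31.2). Then cos ∠LBV = BL·BV / (|BL||BV|), giving 67.2°.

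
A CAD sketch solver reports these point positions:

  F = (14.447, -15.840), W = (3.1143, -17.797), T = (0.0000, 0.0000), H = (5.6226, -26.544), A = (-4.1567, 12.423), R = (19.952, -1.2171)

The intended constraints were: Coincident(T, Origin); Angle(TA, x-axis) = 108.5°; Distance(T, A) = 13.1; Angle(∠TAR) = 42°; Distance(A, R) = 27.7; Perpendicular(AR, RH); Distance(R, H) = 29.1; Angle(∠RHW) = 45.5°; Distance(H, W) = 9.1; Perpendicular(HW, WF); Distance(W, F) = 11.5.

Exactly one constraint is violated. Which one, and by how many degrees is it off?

Perpendicular(HW, WF) — off by 6.20°.

T = (0.00, 0.00) ✓; TA at 108.5° ✓; |TA| = 13.10 ✓; ∠TAR = 42.00° ✓; |AR| = 27.70 ✓; ∠(AR, RH) = 90.00° ✓; |RH| = 29.10 ✓; ∠RHW = 45.50° ✓; |HW| = 9.100 ✓; ∠(HW, WF) = 96.20° ✗; |WF| = 11.50 ✓.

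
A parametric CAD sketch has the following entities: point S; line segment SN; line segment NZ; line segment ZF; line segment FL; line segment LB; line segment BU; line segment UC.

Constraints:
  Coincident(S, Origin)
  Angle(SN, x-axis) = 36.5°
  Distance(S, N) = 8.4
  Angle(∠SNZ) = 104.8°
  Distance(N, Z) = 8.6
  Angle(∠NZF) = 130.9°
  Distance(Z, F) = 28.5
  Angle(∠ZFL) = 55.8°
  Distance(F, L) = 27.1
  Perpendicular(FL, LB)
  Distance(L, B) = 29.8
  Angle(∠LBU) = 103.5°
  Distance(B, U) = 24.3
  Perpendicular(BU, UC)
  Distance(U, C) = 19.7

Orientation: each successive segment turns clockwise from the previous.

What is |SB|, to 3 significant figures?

13.1

∠ZFL = 55.8° gives FL at 148° from the x-axis; with |FL| = 27.1, L = (-8.42, -14.5). FL is perpendicular to LB, so LB runs at 58.0°; with |LB| = 29.8, B = (7.37, 10.8). Then |SB| = |B − S| = 13.1.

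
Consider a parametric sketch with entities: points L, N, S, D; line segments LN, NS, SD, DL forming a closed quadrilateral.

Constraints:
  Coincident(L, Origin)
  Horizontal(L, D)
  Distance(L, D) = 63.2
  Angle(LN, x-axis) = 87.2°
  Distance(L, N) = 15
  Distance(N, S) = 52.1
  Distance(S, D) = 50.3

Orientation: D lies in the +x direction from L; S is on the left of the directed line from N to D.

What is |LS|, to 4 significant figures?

62.67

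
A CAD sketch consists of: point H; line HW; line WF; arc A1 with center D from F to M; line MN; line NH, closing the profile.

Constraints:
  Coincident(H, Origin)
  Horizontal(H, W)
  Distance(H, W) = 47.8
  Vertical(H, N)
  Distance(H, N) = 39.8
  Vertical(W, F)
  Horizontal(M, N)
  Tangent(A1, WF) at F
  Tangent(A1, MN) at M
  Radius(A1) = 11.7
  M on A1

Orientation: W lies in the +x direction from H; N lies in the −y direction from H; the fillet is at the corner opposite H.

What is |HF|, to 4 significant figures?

55.45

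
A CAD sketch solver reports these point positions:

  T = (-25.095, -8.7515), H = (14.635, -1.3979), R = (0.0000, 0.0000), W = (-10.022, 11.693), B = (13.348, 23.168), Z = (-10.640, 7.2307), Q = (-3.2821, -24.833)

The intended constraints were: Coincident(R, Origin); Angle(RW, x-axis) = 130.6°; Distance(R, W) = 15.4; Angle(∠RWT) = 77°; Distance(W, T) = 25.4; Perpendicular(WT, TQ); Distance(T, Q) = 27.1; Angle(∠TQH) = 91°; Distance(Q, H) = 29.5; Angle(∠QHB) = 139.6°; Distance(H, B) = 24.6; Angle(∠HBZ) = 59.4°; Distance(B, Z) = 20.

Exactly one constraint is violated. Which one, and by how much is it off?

Distance(B, Z) = 20 — off by 8.80.

R = (0.00, 0.00) ✓; RW at 130.6° ✓; |RW| = 15.40 ✓; ∠RWT = 77.00° ✓; |WT| = 25.40 ✓; ∠(WT, TQ) = 90.00° ✓; |TQ| = 27.10 ✓; ∠TQH = 91.00° ✓; |QH| = 29.50 ✓; ∠QHB = 139.6° ✓; |HB| = 24.60 ✓; ∠HBZ = 59.40° ✓; |BZ| = 28.80 ✗.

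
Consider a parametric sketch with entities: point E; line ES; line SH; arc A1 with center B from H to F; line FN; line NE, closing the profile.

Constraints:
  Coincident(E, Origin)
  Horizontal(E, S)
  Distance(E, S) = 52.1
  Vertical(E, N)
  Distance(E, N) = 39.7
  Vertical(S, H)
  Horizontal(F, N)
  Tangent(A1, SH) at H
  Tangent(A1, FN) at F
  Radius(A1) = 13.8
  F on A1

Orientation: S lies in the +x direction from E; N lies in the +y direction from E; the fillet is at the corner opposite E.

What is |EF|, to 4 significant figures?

55.16

The virtual corner opposite E is at (52.10, 39.70). Since A1 is tangent to SH there, BH ⟂ SH and tangency of A1 to FN means the radius BF is perpendicular to FN, with radius 13.8, so the center B sits 13.8 in from both sides at B = (38.30, 25.90). That places the tangent points at H = (52.10, 25.90) on SH and F = (38.30, 39.70) on FN. Then |EF| = |F − E| = 55.16.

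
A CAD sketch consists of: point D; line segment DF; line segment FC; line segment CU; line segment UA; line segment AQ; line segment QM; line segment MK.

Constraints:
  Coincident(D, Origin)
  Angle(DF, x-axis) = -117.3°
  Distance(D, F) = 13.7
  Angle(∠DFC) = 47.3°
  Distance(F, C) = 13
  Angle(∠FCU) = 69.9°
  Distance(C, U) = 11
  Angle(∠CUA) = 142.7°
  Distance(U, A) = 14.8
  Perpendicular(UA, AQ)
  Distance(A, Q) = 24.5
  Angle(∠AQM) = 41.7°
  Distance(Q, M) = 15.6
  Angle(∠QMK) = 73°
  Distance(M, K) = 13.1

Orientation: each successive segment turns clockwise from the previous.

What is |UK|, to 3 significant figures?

17.9

D is at the origin; DF runs at -117.3° with length 13.7, so F = (-6.28, -12.2). ∠DFC = 47.3° gives FC at 110° from the x-axis; with |FC| = 13.0, C = (-10.7, 0.0419). ∠FCU = 69.9° gives CU at -0.100° from the x-axis; with |CU| = 11.0, U = (0.270, 0.0227). ∠CUA = 142.7° gives UA at -37.4° from the x-axis; with |UA| = 14.8, A = (12.0, -8.97). UA ⟂ AQ, so AQ runs at -127°; with |AQ| = 24.5, Q = (-2.85, -28.4). ∠AQM = 41.7° gives QM at 94.3° from the x-axis; with |QM| = 15.6, M = (-4.02, -12.9). ∠QMK = 73.0° gives MK at -12.7° from the x-axis; with |MK| = 13.1, K = (8.76, -15.8). Then |UK| = |K − U| = 17.9.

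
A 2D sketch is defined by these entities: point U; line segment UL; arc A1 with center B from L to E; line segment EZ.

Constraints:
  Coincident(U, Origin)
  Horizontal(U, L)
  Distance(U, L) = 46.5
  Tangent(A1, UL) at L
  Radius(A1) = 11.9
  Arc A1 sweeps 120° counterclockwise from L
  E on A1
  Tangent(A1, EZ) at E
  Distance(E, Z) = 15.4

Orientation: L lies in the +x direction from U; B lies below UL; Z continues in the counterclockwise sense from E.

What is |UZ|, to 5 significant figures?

53.845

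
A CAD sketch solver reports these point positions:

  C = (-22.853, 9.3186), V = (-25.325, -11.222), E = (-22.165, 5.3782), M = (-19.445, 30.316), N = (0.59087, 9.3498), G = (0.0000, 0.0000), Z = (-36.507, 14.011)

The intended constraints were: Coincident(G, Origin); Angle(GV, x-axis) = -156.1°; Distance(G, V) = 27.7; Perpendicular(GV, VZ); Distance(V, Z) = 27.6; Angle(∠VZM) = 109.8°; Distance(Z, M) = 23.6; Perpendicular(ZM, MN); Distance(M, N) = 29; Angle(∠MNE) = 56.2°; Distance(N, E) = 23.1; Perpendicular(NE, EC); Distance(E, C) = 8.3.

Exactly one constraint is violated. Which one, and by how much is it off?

Distance(E, C) = 8.3 — off by 4.30.

G = (0.00, 0.00) ✓; GV at -156.1° ✓; |GV| = 27.70 ✓; ∠(GV, VZ) = 90.00° ✓; |VZ| = 27.60 ✓; ∠VZM = 109.8° ✓; |ZM| = 23.60 ✓; ∠(ZM, MN) = 90.00° ✓; |MN| = 29.00 ✓; ∠MNE = 56.20° ✓; |NE| = 23.10 ✓; ∠(NE, EC) = 90.00° ✓; |EC| = 4.000 ✗.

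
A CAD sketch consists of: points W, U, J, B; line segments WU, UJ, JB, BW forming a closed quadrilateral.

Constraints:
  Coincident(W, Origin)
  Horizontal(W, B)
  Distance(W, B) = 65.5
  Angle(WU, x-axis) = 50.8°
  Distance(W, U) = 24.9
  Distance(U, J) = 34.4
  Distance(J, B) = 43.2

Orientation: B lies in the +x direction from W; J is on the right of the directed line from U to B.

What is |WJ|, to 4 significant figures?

28.28

Checks: |UJ| = 34.40 ✓; |JB| = 43.20 ✓.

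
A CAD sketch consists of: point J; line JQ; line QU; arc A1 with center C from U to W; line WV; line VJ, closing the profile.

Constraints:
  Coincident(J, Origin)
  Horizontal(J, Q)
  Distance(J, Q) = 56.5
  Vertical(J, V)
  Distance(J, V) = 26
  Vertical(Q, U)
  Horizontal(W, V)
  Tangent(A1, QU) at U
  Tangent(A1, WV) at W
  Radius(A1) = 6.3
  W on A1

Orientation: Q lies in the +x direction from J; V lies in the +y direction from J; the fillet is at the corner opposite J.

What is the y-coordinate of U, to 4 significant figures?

19.70

The virtual corner opposite J is at (56.50, 26.00). A1 meets QU tangentially, so CU is at right angles to QU and A1 meets WV tangentially, so CW is at right angles to WV, with radius 6.3, so the center C sits 6.3 in from both sides at C = (50.20, 19.70). That places the tangent points at U = (56.50, 19.70) on QU and W = (50.20, 26.00) on WV. So U.y = 19.70.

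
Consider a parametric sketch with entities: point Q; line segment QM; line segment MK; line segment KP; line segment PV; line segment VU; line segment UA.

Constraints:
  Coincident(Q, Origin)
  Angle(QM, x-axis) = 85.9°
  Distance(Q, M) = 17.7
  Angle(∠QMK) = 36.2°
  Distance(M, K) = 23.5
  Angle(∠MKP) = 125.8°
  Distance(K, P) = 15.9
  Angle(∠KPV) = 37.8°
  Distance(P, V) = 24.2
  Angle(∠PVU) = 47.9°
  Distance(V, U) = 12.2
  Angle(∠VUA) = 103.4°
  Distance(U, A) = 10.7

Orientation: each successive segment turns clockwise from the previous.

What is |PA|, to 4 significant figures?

7.704

Q is at the origin; QM runs at 85.9° with length 17.7, so M = (1.266, 17.65). ∠QMK = 36.2° gives MK at -57.90° from the x-axis; with |MK| = 23.5, K = (13.75, -2.253). ∠MKP = 125.8° gives KP at -112.1° from the x-axis; with |KP| = 15.9, P = (7.771, -16.98). ∠KPV = 37.8° gives PV at 105.7° from the x-axis; with |PV| = 24.2, V = (1.223, 6.313). ∠PVU = 47.9° gives VU at -26.40° from the x-axis; with |VU| = 12.2, U = (12.15, 0.8881). ∠VUA = 103.4° gives UA at -103.0° from the x-axis; with |UA| = 10.7, A = (9.744, -9.538). Then |PA| = |A − P| = 7.704.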